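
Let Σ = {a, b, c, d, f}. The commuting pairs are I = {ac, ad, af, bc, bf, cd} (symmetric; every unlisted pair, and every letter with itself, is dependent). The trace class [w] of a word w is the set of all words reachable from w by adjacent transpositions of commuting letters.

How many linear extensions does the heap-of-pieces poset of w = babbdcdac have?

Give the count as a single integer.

0(b) covers ∅
1(a) covers 0:b
2(b) covers 1:a
3(b) covers 2:b
4(d) covers 3:b
5(c) covers ∅
6(d) covers 4:d
7(a) covers 3:b
8(c) covers 5:c
floor of heap: 0:b, 5:c
completions by unplaced set U, small U first (add the entries for U minus each lowest piece of U):
  |U|=1: {6}:1  {7}:1  {8}:1
  |U|=2: {4,6}:1  {5,8}:1  {6,7}:2  {6,8}:2  {7,8}:2
  |U|=3: {4,6,7}:3  {4,6,8}:3  {5,6,8}:3  {5,7,8}:3  {6,7,8}:6
  |U|=4: {3,4,6,7}:3  {4,5,6,8}:6  {4,6,7,8}:12  {5,6,7,8}:12
  |U|=5: {2,3,4,6,7}:3  {3,4,6,7,8}:15  {4,5,6,7,8}:30
  |U|=6: {1,2,3,4,6,7}:3  {2,3,4,6,7,8}:18  {3,4,5,6,7,8}:45
  |U|=7: {0,1,2,3,4,6,7}:3  {1,2,3,4,6,7,8}:21  {2,3,4,5,6,7,8}:63
  start at 0(b): 84
  start at 5(c): 24
sum over floor = 108

108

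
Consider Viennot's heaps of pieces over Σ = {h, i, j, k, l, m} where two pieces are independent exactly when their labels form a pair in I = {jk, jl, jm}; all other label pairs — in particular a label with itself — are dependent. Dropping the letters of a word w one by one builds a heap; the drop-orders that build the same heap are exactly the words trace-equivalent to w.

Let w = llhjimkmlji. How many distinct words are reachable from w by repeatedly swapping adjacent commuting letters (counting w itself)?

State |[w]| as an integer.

piece 0:l — minimal
piece 1:l rests on {0:l}
piece 2:h rests on {1:l}
piece 3:j rests on {2:h}
piece 4:i rests on {3:j}
piece 5:m rests on {4:i}
piece 6:k rests on {5:m}
piece 7:m rests on {6:k}
piece 8:l rests on {7:m}
piece 9:j rests on {4:i}
piece 10:i rests on {8:l, 9:j}
minimal pieces: {0:l}
ways to finish when only these pieces remain (= sum over removing one remaining piece with nothing left below it):
  1 left: {10}→1
  2 left: {8,10}→1  {9,10}→1
  3 left: {7,8,10}→1  {8,9,10}→2
  4 left: {6,7,8,10}→1  {7,8,9,10}→3
  5 left: {5,6,7,8,10}→1  {6,7,8,9,10}→4
  6 left: {5,6,7,8,9,10}→5
  7 left: {4,5,6,7,8,9,10}→5
  8 left: {3,4,5,6,7,8,9,10}→5
  9 left: {2,3,4,5,6,7,8,9,10}→5
  placing 0:l first → 5 extensions

5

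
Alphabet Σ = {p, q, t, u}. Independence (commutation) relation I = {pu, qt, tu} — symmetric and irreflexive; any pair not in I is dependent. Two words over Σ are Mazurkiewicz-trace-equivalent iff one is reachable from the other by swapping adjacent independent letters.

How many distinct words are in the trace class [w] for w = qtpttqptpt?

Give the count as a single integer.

drop 0:q onto floor
drop 1:t onto floor
drop 2:p onto {0:q, 1:t}
drop 3:t onto {2:p}
drop 4:t onto {3:t}
drop 5:q onto {2:p}
drop 6:p onto {4:t, 5:q}
drop 7:t onto {6:p}
drop 8:p onto {7:t}
drop 9:t onto {8:p}
ground layer = {0:q, 1:t}
drop-orders for the pieces not yet dropped (sum over which currently-grounded one goes next):
  1 to go: {9} 1
  2 to go: {8,9} 1
  3 to go: {7,8,9} 1
  4 to go: {6,7,8,9} 1
  5 to go: {4,6,7,8,9} 1  {5,6,7,8,9} 1
  6 to go: {3,4,6,7,8,9} 1  {4,5,6,7,8,9} 2
  7 to go: {3,4,5,6,7,8,9} 3
  8 to go: {2,3,4,5,6,7,8,9} 3
  if 0:q drops first: 3 orders
  if 1:t drops first: 3 orders
heap linearizations: 6

6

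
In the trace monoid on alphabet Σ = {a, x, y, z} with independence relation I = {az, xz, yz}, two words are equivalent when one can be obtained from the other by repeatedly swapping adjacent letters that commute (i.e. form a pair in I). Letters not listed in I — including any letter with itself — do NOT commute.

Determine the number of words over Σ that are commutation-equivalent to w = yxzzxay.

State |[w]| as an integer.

piece 0:y — minimal
piece 1:x rests on {0:y}
piece 2:z — minimal
piece 3:z rests on {2:z}
piece 4:x rests on {1:x}
piece 5:a rests on {4:x}
piece 6:y rests on {5:a}
minimal pieces: {0:y, 2:z}
ways to finish when only these pieces remain (= sum over removing one remaining piece with nothing left below it):
  1 left: {3}→1  {6}→1
  2 left: {2,3}→1  {3,6}→2  {5,6}→1
  3 left: {2,3,6}→3  {3,5,6}→3  {4,5,6}→1
  4 left: {1,4,5,6}→1  {2,3,5,6}→6  {3,4,5,6}→4
  5 left: {0,1,4,5,6}→1  {1,3,4,5,6}→5  {2,3,4,5,6}→10
  placing 0:y first → 15 extensions
  placing 2:z first → 6 extensions
total linear extensions = 21

21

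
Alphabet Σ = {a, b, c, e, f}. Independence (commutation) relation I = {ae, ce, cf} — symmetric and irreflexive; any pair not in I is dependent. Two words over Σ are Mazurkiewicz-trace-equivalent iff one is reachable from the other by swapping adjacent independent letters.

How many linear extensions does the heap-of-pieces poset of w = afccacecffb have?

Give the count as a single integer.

66

piece 0:a — minimal
piece 1:f rests on {0:a}
piece 2:c rests on {0:a}
piece 3:c rests on {2:c}
piece 4:a rests on {1:f, 3:c}
piece 5:c rests on {4:a}
piece 6:e rests on {1:f}
piece 7:c rests on {5:c}
piece 8:f rests on {4:a, 6:e}
piece 9:f rests on {8:f}
piece 10:b rests on {7:c, 9:f}
minimal pieces: {0:a}
ways to finish when only these pieces remain (= sum over removing one remaining piece with nothing left below it):
  1 left: {10}→1
  2 left: {7,10}→1  {9,10}→1
  3 left: {5,7,10}→1  {7,9,10}→2  {8,9,10}→1
  4 left: {5,7,9,10}→3  {6,8,9,10}→1  {7,8,9,10}→3
  5 left: {5,7,8,9,10}→6  {6,7,8,9,10}→4
  6 left: {4,5,7,8,9,10}→6  {5,6,7,8,9,10}→10
  7 left: {3,4,5,7,8,9,10}→6  {4,5,6,7,8,9,10}→16
  8 left: {1,4,5,6,7,8,9,10}→16  {2,3,4,5,7,8,9,10}→6  {3,4,5,6,7,8,9,10}→22
  9 left: {1,3,4,5,6,7,8,9,10}→38  {2,3,4,5,6,7,8,9,10}→28
  placing 0:a first → 66 extensions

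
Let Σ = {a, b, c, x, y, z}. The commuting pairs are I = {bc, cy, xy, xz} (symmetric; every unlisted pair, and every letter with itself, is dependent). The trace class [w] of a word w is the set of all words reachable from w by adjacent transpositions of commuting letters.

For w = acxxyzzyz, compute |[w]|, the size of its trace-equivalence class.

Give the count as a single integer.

36

0(a) covers ∅
1(c) covers 0:a
2(x) covers 1:c
3(x) covers 2:x
4(y) covers 0:a
5(z) covers 1:c, 4:y
6(z) covers 5:z
7(y) covers 6:z
8(z) covers 7:y
floor of heap: 0:a
completions by unplaced set U, small U first (add the entries for U minus each lowest piece of U):
  |U|=1: {3}:1  {8}:1
  |U|=2: {2,3}:1  {3,8}:2  {7,8}:1
  |U|=3: {2,3,8}:3  {3,7,8}:3  {6,7,8}:1
  |U|=4: {2,3,7,8}:6  {3,6,7,8}:4  {5,6,7,8}:1
  |U|=5: {2,3,6,7,8}:10  {3,5,6,7,8}:5  {4,5,6,7,8}:1
  |U|=6: {2,3,5,6,7,8}:15  {3,4,5,6,7,8}:6
  |U|=7: {1,2,3,5,6,7,8}:15  {2,3,4,5,6,7,8}:21
  start at 0(a): 36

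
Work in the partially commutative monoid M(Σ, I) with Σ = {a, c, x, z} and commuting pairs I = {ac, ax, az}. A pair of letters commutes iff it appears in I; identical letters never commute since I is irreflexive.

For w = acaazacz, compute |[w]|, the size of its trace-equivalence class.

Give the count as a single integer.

#0=a has no predecessor
#1=c has no predecessor
#2=a depends on [0:a]
#3=a depends on [2:a]
#4=z depends on [1:c]
#5=a depends on [3:a]
#6=c depends on [4:z]
#7=z depends on [6:c]
sources: [0:a, 1:c]
N(rest) = Σ N(rest − s) over sources s of rest; N(one piece) = 1:
  size 1 → [5]=1  [7]=1
  size 2 → [3,5]=1  [5,7]=2  [6,7]=1
  size 3 → [2,3,5]=1  [3,5,7]=3  [4,6,7]=1  [5,6,7]=3
  size 4 → [0,2,3,5]=1  [1,4,6,7]=1  [2,3,5,7]=4  [3,5,6,7]=6  [4,5,6,7]=4
  size 5 → [0,2,3,5,7]=5  [1,4,5,6,7]=5  [2,3,5,6,7]=10  [3,4,5,6,7]=10
  size 6 → [0,2,3,5,6,7]=15  [1,3,4,5,6,7]=15  [2,3,4,5,6,7]=20
  first=0(a) contributes 35
  first=1(c) contributes 35
|[w]| = 70

70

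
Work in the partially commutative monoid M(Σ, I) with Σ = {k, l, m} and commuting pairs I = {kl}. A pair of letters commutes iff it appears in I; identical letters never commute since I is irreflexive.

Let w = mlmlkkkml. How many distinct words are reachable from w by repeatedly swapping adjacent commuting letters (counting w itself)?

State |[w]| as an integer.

#0=m has no predecessor
#1=l depends on [0:m]
#2=m depends on [1:l]
#3=l depends on [2:m]
#4=k depends on [2:m]
#5=k depends on [4:k]
#6=k depends on [5:k]
#7=m depends on [3:l, 6:k]
#8=l depends on [7:m]
sources: [0:m]
N(rest) = Σ N(rest − s) over sources s of rest; N(one piece) = 1:
  size 1 → [8]=1
  size 2 → [7,8]=1
  size 3 → [3,7,8]=1  [6,7,8]=1
  size 4 → [3,6,7,8]=2  [5,6,7,8]=1
  size 5 → [3,5,6,7,8]=3  [4,5,6,7,8]=1
  size 6 → [3,4,5,6,7,8]=4
  size 7 → [2,3,4,5,6,7,8]=4
  first=0(m) contributes 4

4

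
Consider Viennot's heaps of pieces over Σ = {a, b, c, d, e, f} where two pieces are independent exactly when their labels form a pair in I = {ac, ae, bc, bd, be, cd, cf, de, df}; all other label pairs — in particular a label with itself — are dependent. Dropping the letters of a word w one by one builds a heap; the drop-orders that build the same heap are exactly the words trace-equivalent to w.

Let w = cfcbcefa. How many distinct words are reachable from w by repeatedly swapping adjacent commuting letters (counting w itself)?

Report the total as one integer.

14

drop 0:c onto floor
drop 1:f onto floor
drop 2:c onto {0:c}
drop 3:b onto {1:f}
drop 4:c onto {2:c}
drop 5:e onto {1:f, 4:c}
drop 6:f onto {3:b, 5:e}
drop 7:a onto {6:f}
ground layer = {0:c, 1:f}
drop-orders for the pieces not yet dropped (sum over which currently-grounded one goes next):
  1 to go: {7} 1
  2 to go: {6,7} 1
  3 to go: {3,6,7} 1  {5,6,7} 1
  4 to go: {3,5,6,7} 2  {4,5,6,7} 1
  5 to go: {1,3,5,6,7} 2  {2,4,5,6,7} 1  {3,4,5,6,7} 3
  6 to go: {0,2,4,5,6,7} 1  {1,3,4,5,6,7} 5  {2,3,4,5,6,7} 4
  if 0:c drops first: 9 orders
  if 1:f drops first: 5 orders
heap linearizations: 14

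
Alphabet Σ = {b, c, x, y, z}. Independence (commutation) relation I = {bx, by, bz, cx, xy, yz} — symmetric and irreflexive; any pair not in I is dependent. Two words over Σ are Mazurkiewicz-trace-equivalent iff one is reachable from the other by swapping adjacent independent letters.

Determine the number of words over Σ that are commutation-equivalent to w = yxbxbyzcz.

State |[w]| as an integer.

210

#0=y has no predecessor
#1=x has no predecessor
#2=b has no predecessor
#3=x depends on [1:x]
#4=b depends on [2:b]
#5=y depends on [0:y]
#6=z depends on [3:x]
#7=c depends on [4:b, 5:y, 6:z]
#8=z depends on [7:c]
sources: [0:y, 1:x, 2:b]
N(rest) = Σ N(rest − s) over sources s of rest; N(one piece) = 1:
  size 1 → [8]=1
  size 2 → [7,8]=1
  size 3 → [4,7,8]=1  [5,7,8]=1  [6,7,8]=1
  size 4 → [0,5,7,8]=1  [2,4,7,8]=1  [3,6,7,8]=1  [4,5,7,8]=2  [4,6,7,8]=2  [5,6,7,8]=2
  size 5 → [0,4,5,7,8]=3  [0,5,6,7,8]=3  [1,3,6,7,8]=1  [2,4,5,7,8]=3  [2,4,6,7,8]=3  [3,4,6,7,8]=3  [3,5,6,7,8]=3  [4,5,6,7,8]=6
  size 6 → [0,2,4,5,7,8]=6  [0,3,5,6,7,8]=6  [0,4,5,6,7,8]=12  [1,3,4,6,7,8]=4  [1,3,5,6,7,8]=4  [2,3,4,6,7,8]=6  [2,4,5,6,7,8]=12  [3,4,5,6,7,8]=12
  size 7 → [0,1,3,5,6,7,8]=10  [0,2,4,5,6,7,8]=30  [0,3,4,5,6,7,8]=30  [1,2,3,4,6,7,8]=10  [1,3,4,5,6,7,8]=20  [2,3,4,5,6,7,8]=30
  first=0(y) contributes 60
  first=1(x) contributes 90
  first=2(b) contributes 60
|[w]| = 210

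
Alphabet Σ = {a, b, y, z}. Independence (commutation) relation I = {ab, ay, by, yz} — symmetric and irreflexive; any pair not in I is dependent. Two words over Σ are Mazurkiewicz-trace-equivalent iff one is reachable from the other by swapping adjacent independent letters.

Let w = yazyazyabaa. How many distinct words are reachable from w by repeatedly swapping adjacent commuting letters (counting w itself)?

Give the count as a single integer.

0(y) covers ∅
1(a) covers ∅
2(z) covers 1:a
3(y) covers 0:y
4(a) covers 2:z
5(z) covers 4:a
6(y) covers 3:y
7(a) covers 5:z
8(b) covers 5:z
9(a) covers 7:a
10(a) covers 9:a
floor of heap: 0:y, 1:a
completions by unplaced set U, small U first (add the entries for U minus each lowest piece of U):
  |U|=1: {6}:1  {8}:1  {10}:1
  |U|=2: {3,6}:1  {6,8}:2  {6,10}:2  {8,10}:2  {9,10}:1
  |U|=3: {0,3,6}:1  {3,6,8}:3  {3,6,10}:3  {6,8,10}:6  {6,9,10}:3  {7,9,10}:1  {8,9,10}:3
  |U|=4: {0,3,6,8}:4  {0,3,6,10}:4  {3,6,8,10}:12  {3,6,9,10}:6  {6,7,9,10}:4  {6,8,9,10}:12  {7,8,9,10}:4
  |U|=5: {0,3,6,8,10}:20  {0,3,6,9,10}:10  {3,6,7,9,10}:10  {3,6,8,9,10}:30  {5,7,8,9,10}:4  {6,7,8,9,10}:20
  |U|=6: {0,3,6,7,9,10}:20  {0,3,6,8,9,10}:60  {3,6,7,8,9,10}:60  {4,5,7,8,9,10}:4  {5,6,7,8,9,10}:24
  |U|=7: {0,3,6,7,8,9,10}:140  {2,4,5,7,8,9,10}:4  {3,5,6,7,8,9,10}:84  {4,5,6,7,8,9,10}:28
  |U|=8: {0,3,5,6,7,8,9,10}:224  {1,2,4,5,7,8,9,10}:4  {2,4,5,6,7,8,9,10}:32  {3,4,5,6,7,8,9,10}:112
  |U|=9: {0,3,4,5,6,7,8,9,10}:336  {1,2,4,5,6,7,8,9,10}:36  {2,3,4,5,6,7,8,9,10}:144
  start at 0(y): 180
  start at 1(a): 480
sum over floor = 660

660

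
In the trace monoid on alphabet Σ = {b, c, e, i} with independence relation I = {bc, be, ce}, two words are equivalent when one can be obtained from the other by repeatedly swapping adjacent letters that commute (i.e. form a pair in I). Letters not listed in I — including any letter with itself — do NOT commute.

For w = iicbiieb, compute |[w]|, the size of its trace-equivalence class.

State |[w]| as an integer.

piece 0:i — minimal
piece 1:i rests on {0:i}
piece 2:c rests on {1:i}
piece 3:b rests on {1:i}
piece 4:i rests on {2:c, 3:b}
piece 5:i rests on {4:i}
piece 6:e rests on {5:i}
piece 7:b rests on {5:i}
minimal pieces: {0:i}
ways to finish when only these pieces remain (= sum over removing one remaining piece with nothing left below it):
  1 left: {6}→1  {7}→1
  2 left: {6,7}→2
  3 left: {5,6,7}→2
  4 left: {4,5,6,7}→2
  5 left: {2,4,5,6,7}→2  {3,4,5,6,7}→2
  6 left: {2,3,4,5,6,7}→4
  placing 0:i first → 4 extensions

4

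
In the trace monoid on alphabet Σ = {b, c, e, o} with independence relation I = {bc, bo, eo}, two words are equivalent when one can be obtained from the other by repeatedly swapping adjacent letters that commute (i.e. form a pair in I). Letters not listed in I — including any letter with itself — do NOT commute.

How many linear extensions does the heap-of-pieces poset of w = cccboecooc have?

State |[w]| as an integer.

9

drop 0:c onto floor
drop 1:c onto {0:c}
drop 2:c onto {1:c}
drop 3:b onto floor
drop 4:o onto {2:c}
drop 5:e onto {2:c, 3:b}
drop 6:c onto {4:o, 5:e}
drop 7:o onto {6:c}
drop 8:o onto {7:o}
drop 9:c onto {8:o}
ground layer = {0:c, 3:b}
drop-orders for the pieces not yet dropped (sum over which currently-grounded one goes next):
  1 to go: {9} 1
  2 to go: {8,9} 1
  3 to go: {7,8,9} 1
  4 to go: {6,7,8,9} 1
  5 to go: {4,6,7,8,9} 1  {5,6,7,8,9} 1
  6 to go: {3,5,6,7,8,9} 1  {4,5,6,7,8,9} 2
  7 to go: {2,4,5,6,7,8,9} 2  {3,4,5,6,7,8,9} 3
  8 to go: {1,2,4,5,6,7,8,9} 2  {2,3,4,5,6,7,8,9} 5
  if 0:c drops first: 7 orders
  if 3:b drops first: 2 orders
heap linearizations: 9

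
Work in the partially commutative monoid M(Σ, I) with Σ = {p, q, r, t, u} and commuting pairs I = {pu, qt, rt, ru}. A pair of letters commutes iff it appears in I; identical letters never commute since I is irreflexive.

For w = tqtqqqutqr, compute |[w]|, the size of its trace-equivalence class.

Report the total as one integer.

#0=t has no predecessor
#1=q has no predecessor
#2=t depends on [0:t]
#3=q depends on [1:q]
#4=q depends on [3:q]
#5=q depends on [4:q]
#6=u depends on [2:t, 5:q]
#7=t depends on [6:u]
#8=q depends on [6:u]
#9=r depends on [8:q]
sources: [0:t, 1:q]
N(rest) = Σ N(rest − s) over sources s of rest; N(one piece) = 1:
  size 1 → [7]=1  [9]=1
  size 2 → [7,9]=2  [8,9]=1
  size 3 → [7,8,9]=3
  size 4 → [6,7,8,9]=3
  size 5 → [2,6,7,8,9]=3  [5,6,7,8,9]=3
  size 6 → [0,2,6,7,8,9]=3  [2,5,6,7,8,9]=6  [4,5,6,7,8,9]=3
  size 7 → [0,2,5,6,7,8,9]=9  [2,4,5,6,7,8,9]=9  [3,4,5,6,7,8,9]=3
  size 8 → [0,2,4,5,6,7,8,9]=18  [1,3,4,5,6,7,8,9]=3  [2,3,4,5,6,7,8,9]=12
  first=0(t) contributes 15
  first=1(q) contributes 30
|[w]| = 45

45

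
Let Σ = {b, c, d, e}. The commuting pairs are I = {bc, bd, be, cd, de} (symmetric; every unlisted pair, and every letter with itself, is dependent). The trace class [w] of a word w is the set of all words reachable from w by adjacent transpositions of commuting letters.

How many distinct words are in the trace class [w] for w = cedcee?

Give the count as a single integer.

6

#0=c has no predecessor
#1=e depends on [0:c]
#2=d has no predecessor
#3=c depends on [1:e]
#4=e depends on [3:c]
#5=e depends on [4:e]
sources: [0:c, 2:d]
N(rest) = Σ N(rest − s) over sources s of rest; N(one piece) = 1:
  size 1 → [2]=1  [5]=1
  size 2 → [2,5]=2  [4,5]=1
  size 3 → [2,4,5]=3  [3,4,5]=1
  size 4 → [1,3,4,5]=1  [2,3,4,5]=4
  first=0(c) contributes 5
  first=2(d) contributes 1
|[w]| = 6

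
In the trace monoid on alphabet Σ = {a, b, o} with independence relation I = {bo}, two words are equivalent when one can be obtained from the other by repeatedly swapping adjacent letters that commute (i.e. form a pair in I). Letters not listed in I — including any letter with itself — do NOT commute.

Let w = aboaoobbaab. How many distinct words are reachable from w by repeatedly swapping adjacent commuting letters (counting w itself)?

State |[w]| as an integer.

12

0(a) covers ∅
1(b) covers 0:a
2(o) covers 0:a
3(a) covers 1:b, 2:o
4(o) covers 3:a
5(o) covers 4:o
6(b) covers 3:a
7(b) covers 6:b
8(a) covers 5:o, 7:b
9(a) covers 8:a
10(b) covers 9:a
floor of heap: 0:a
completions by unplaced set U, small U first (add the entries for U minus each lowest piece of U):
  |U|=1: {10}:1
  |U|=2: {9,10}:1
  |U|=3: {8,9,10}:1
  |U|=4: {5,8,9,10}:1  {7,8,9,10}:1
  |U|=5: {4,5,8,9,10}:1  {5,7,8,9,10}:2  {6,7,8,9,10}:1
  |U|=6: {4,5,7,8,9,10}:3  {5,6,7,8,9,10}:3
  |U|=7: {4,5,6,7,8,9,10}:6
  |U|=8: {3,4,5,6,7,8,9,10}:6
  |U|=9: {1,3,4,5,6,7,8,9,10}:6  {2,3,4,5,6,7,8,9,10}:6
  start at 0(a): 12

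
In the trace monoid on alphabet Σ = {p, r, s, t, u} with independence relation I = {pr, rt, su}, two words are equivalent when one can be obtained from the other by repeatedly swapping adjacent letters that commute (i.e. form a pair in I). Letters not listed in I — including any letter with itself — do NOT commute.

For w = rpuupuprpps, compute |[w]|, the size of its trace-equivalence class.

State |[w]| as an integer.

8

drop 0:r onto floor
drop 1:p onto floor
drop 2:u onto {0:r, 1:p}
drop 3:u onto {2:u}
drop 4:p onto {3:u}
drop 5:u onto {4:p}
drop 6:p onto {5:u}
drop 7:r onto {5:u}
drop 8:p onto {6:p}
drop 9:p onto {8:p}
drop 10:s onto {7:r, 9:p}
ground layer = {0:r, 1:p}
drop-orders for the pieces not yet dropped (sum over which currently-grounded one goes next):
  1 to go: {10} 1
  2 to go: {7,10} 1  {9,10} 1
  3 to go: {7,9,10} 2  {8,9,10} 1
  4 to go: {6,8,9,10} 1  {7,8,9,10} 3
  5 to go: {6,7,8,9,10} 4
  6 to go: {5,6,7,8,9,10} 4
  7 to go: {4,5,6,7,8,9,10} 4
  8 to go: {3,4,5,6,7,8,9,10} 4
  9 to go: {2,3,4,5,6,7,8,9,10} 4
  if 0:r drops first: 4 orders
  if 1:p drops first: 4 orders
heap linearizations: 8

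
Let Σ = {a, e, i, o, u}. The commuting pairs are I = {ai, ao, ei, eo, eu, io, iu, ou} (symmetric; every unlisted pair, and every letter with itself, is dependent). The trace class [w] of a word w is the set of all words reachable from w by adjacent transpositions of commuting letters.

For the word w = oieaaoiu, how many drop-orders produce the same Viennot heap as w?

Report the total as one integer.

420

0(o) covers ∅
1(i) covers ∅
2(e) covers ∅
3(a) covers 2:e
4(a) covers 3:a
5(o) covers 0:o
6(i) covers 1:i
7(u) covers 4:a
floor of heap: 0:o, 1:i, 2:e
completions by unplaced set U, small U first (add the entries for U minus each lowest piece of U):
  |U|=1: {5}:1  {6}:1  {7}:1
  |U|=2: {0,5}:1  {1,6}:1  {4,7}:1  {5,6}:2  {5,7}:2  {6,7}:2
  |U|=3: {0,5,6}:3  {0,5,7}:3  {1,5,6}:3  {1,6,7}:3  {3,4,7}:1  {4,5,7}:3  {4,6,7}:3  {5,6,7}:6
  |U|=4: {0,1,5,6}:6  {0,4,5,7}:6  {0,5,6,7}:12  {1,4,6,7}:6  {1,5,6,7}:12  {2,3,4,7}:1  {3,4,5,7}:4  {3,4,6,7}:4  {4,5,6,7}:12
  |U|=5: {0,1,5,6,7}:30  {0,3,4,5,7}:10  {0,4,5,6,7}:30  {1,3,4,6,7}:10  {1,4,5,6,7}:30  {2,3,4,5,7}:5  {2,3,4,6,7}:5  {3,4,5,6,7}:20
  |U|=6: {0,1,4,5,6,7}:90  {0,2,3,4,5,7}:15  {0,3,4,5,6,7}:60  {1,2,3,4,6,7}:15  {1,3,4,5,6,7}:60  {2,3,4,5,6,7}:30
  start at 0(o): 105
  start at 1(i): 105
  start at 2(e): 210
sum over floor = 420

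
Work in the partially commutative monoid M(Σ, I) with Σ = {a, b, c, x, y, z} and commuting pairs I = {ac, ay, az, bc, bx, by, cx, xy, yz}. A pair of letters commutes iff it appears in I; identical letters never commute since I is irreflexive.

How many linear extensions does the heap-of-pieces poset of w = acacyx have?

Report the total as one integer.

0(a) covers ∅
1(c) covers ∅
2(a) covers 0:a
3(c) covers 1:c
4(y) covers 3:c
5(x) covers 2:a
floor of heap: 0:a, 1:c
completions by unplaced set U, small U first (add the entries for U minus each lowest piece of U):
  |U|=1: {4}:1  {5}:1
  |U|=2: {2,5}:1  {3,4}:1  {4,5}:2
  |U|=3: {0,2,5}:1  {1,3,4}:1  {2,4,5}:3  {3,4,5}:3
  |U|=4: {0,2,4,5}:4  {1,3,4,5}:4  {2,3,4,5}:6
  start at 0(a): 10
  start at 1(c): 10
sum over floor = 20

20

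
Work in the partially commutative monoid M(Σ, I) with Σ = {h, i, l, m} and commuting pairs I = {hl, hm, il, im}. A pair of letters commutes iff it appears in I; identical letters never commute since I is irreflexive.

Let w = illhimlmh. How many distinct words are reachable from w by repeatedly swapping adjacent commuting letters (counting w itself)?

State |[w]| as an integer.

126

0(i) covers ∅
1(l) covers ∅
2(l) covers 1:l
3(h) covers 0:i
4(i) covers 3:h
5(m) covers 2:l
6(l) covers 5:m
7(m) covers 6:l
8(h) covers 4:i
floor of heap: 0:i, 1:l
completions by unplaced set U, small U first (add the entries for U minus each lowest piece of U):
  |U|=1: {7}:1  {8}:1
  |U|=2: {4,8}:1  {6,7}:1  {7,8}:2
  |U|=3: {3,4,8}:1  {4,7,8}:3  {5,6,7}:1  {6,7,8}:3
  |U|=4: {0,3,4,8}:1  {2,5,6,7}:1  {3,4,7,8}:4  {4,6,7,8}:6  {5,6,7,8}:4
  |U|=5: {0,3,4,7,8}:5  {1,2,5,6,7}:1  {2,5,6,7,8}:5  {3,4,6,7,8}:10  {4,5,6,7,8}:10
  |U|=6: {0,3,4,6,7,8}:15  {1,2,5,6,7,8}:6  {2,4,5,6,7,8}:15  {3,4,5,6,7,8}:20
  |U|=7: {0,3,4,5,6,7,8}:35  {1,2,4,5,6,7,8}:21  {2,3,4,5,6,7,8}:35
  start at 0(i): 56
  start at 1(l): 70
sum over floor = 126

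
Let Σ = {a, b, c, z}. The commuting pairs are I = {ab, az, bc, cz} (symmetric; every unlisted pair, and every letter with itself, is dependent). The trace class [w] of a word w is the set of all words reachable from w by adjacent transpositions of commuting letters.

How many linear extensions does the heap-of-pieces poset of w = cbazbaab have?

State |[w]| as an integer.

#0=c has no predecessor
#1=b has no predecessor
#2=a depends on [0:c]
#3=z depends on [1:b]
#4=b depends on [3:z]
#5=a depends on [2:a]
#6=a depends on [5:a]
#7=b depends on [4:b]
sources: [0:c, 1:b]
N(rest) = Σ N(rest − s) over sources s of rest; N(one piece) = 1:
  size 1 → [6]=1  [7]=1
  size 2 → [4,7]=1  [5,6]=1  [6,7]=2
  size 3 → [2,5,6]=1  [3,4,7]=1  [4,6,7]=3  [5,6,7]=3
  size 4 → [0,2,5,6]=1  [1,3,4,7]=1  [2,5,6,7]=4  [3,4,6,7]=4  [4,5,6,7]=6
  size 5 → [0,2,5,6,7]=5  [1,3,4,6,7]=5  [2,4,5,6,7]=10  [3,4,5,6,7]=10
  size 6 → [0,2,4,5,6,7]=15  [1,3,4,5,6,7]=15  [2,3,4,5,6,7]=20
  first=0(c) contributes 35
  first=1(b) contributes 35
|[w]| = 70

70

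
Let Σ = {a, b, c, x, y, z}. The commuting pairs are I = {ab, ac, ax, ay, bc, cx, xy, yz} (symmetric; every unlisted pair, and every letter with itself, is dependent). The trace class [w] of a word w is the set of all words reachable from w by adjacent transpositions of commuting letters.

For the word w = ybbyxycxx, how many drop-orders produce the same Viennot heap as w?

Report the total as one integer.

20

0(y) covers ∅
1(b) covers 0:y
2(b) covers 1:b
3(y) covers 2:b
4(x) covers 2:b
5(y) covers 3:y
6(c) covers 5:y
7(x) covers 4:x
8(x) covers 7:x
floor of heap: 0:y
completions by unplaced set U, small U first (add the entries for U minus each lowest piece of U):
  |U|=1: {6}:1  {8}:1
  |U|=2: {5,6}:1  {6,8}:2  {7,8}:1
  |U|=3: {3,5,6}:1  {4,7,8}:1  {5,6,8}:3  {6,7,8}:3
  |U|=4: {3,5,6,8}:4  {4,6,7,8}:4  {5,6,7,8}:6
  |U|=5: {3,5,6,7,8}:10  {4,5,6,7,8}:10
  |U|=6: {3,4,5,6,7,8}:20
  |U|=7: {2,3,4,5,6,7,8}:20
  start at 0(y): 20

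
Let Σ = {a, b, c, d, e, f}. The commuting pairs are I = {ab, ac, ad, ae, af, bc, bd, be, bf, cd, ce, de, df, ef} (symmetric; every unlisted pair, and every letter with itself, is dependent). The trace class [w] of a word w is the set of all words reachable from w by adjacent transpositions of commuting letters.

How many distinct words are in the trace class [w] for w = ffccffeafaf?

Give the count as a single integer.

0(f) covers ∅
1(f) covers 0:f
2(c) covers 1:f
3(c) covers 2:c
4(f) covers 3:c
5(f) covers 4:f
6(e) covers ∅
7(a) covers ∅
8(f) covers 5:f
9(a) covers 7:a
10(f) covers 8:f
floor of heap: 0:f, 6:e, 7:a
completions by unplaced set U, small U first (add the entries for U minus each lowest piece of U):
  |U|=1: {6}:1  {9}:1  {10}:1
  |U|=2: {6,9}:2  {6,10}:2  {7,9}:1  {8,10}:1  {9,10}:2
  |U|=3: {5,8,10}:1  {6,7,9}:3  {6,8,10}:3  {6,9,10}:6  {7,9,10}:3  {8,9,10}:3
  |U|=4: {4,5,8,10}:1  {5,6,8,10}:4  {5,8,9,10}:4  {6,7,9,10}:12  {6,8,9,10}:12  {7,8,9,10}:6
  |U|=5: {3,4,5,8,10}:1  {4,5,6,8,10}:5  {4,5,8,9,10}:5  {5,6,8,9,10}:20  {5,7,8,9,10}:10  {6,7,8,9,10}:30
  |U|=6: {2,3,4,5,8,10}:1  {3,4,5,6,8,10}:6  {3,4,5,8,9,10}:6  {4,5,6,8,9,10}:30  {4,5,7,8,9,10}:15  {5,6,7,8,9,10}:60
  |U|=7: {1,2,3,4,5,8,10}:1  {2,3,4,5,6,8,10}:7  {2,3,4,5,8,9,10}:7  {3,4,5,6,8,9,10}:42  {3,4,5,7,8,9,10}:21  {4,5,6,7,8,9,10}:105
  |U|=8: {0,1,2,3,4,5,8,10}:1  {1,2,3,4,5,6,8,10}:8  {1,2,3,4,5,8,9,10}:8  {2,3,4,5,6,8,9,10}:56  {2,3,4,5,7,8,9,10}:28  {3,4,5,6,7,8,9,10}:168
  |U|=9: {0,1,2,3,4,5,6,8,10}:9  {0,1,2,3,4,5,8,9,10}:9  {1,2,3,4,5,6,8,9,10}:72  {1,2,3,4,5,7,8,9,10}:36  {2,3,4,5,6,7,8,9,10}:252
  start at 0(f): 360
  start at 6(e): 45
  start at 7(a): 90
sum over floor = 495

495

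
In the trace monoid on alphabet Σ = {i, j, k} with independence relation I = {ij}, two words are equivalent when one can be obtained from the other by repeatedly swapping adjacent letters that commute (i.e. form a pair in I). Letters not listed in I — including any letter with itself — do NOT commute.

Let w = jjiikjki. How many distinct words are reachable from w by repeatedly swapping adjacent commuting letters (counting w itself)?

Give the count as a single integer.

0(j) covers ∅
1(j) covers 0:j
2(i) covers ∅
3(i) covers 2:i
4(k) covers 1:j, 3:i
5(j) covers 4:k
6(k) covers 5:j
7(i) covers 6:k
floor of heap: 0:j, 2:i
completions by unplaced set U, small U first (add the entries for U minus each lowest piece of U):
  |U|=1: {7}:1
  |U|=2: {6,7}:1
  |U|=3: {5,6,7}:1
  |U|=4: {4,5,6,7}:1
  |U|=5: {1,4,5,6,7}:1  {3,4,5,6,7}:1
  |U|=6: {0,1,4,5,6,7}:1  {1,3,4,5,6,7}:2  {2,3,4,5,6,7}:1
  start at 0(j): 3
  start at 2(i): 3
sum over floor = 6

6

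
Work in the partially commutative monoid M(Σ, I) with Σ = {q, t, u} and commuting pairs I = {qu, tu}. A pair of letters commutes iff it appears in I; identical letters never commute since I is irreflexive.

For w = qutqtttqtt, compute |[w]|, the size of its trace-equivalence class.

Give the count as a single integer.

#0=q has no predecessor
#1=u has no predecessor
#2=t depends on [0:q]
#3=q depends on [2:t]
#4=t depends on [3:q]
#5=t depends on [4:t]
#6=t depends on [5:t]
#7=q depends on [6:t]
#8=t depends on [7:q]
#9=t depends on [8:t]
sources: [0:q, 1:u]
N(rest) = Σ N(rest − s) over sources s of rest; N(one piece) = 1:
  size 1 → [1]=1  [9]=1
  size 2 → [1,9]=2  [8,9]=1
  size 3 → [1,8,9]=3  [7,8,9]=1
  size 4 → [1,7,8,9]=4  [6,7,8,9]=1
  size 5 → [1,6,7,8,9]=5  [5,6,7,8,9]=1
  size 6 → [1,5,6,7,8,9]=6  [4,5,6,7,8,9]=1
  size 7 → [1,4,5,6,7,8,9]=7  [3,4,5,6,7,8,9]=1
  size 8 → [1,3,4,5,6,7,8,9]=8  [2,3,4,5,6,7,8,9]=1
  first=0(q) contributes 9
  first=1(u) contributes 1
|[w]| = 10

10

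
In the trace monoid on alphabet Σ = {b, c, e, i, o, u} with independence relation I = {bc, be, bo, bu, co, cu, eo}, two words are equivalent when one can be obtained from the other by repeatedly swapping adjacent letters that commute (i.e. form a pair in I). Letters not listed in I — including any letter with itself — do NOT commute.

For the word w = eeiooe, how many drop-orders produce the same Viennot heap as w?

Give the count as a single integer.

3

piece 0:e — minimal
piece 1:e rests on {0:e}
piece 2:i rests on {1:e}
piece 3:o rests on {2:i}
piece 4:o rests on {3:o}
piece 5:e rests on {2:i}
minimal pieces: {0:e}
ways to finish when only these pieces remain (= sum over removing one remaining piece with nothing left below it):
  1 left: {4}→1  {5}→1
  2 left: {3,4}→1  {4,5}→2
  3 left: {3,4,5}→3
  4 left: {2,3,4,5}→3
  placing 0:e first → 3 extensions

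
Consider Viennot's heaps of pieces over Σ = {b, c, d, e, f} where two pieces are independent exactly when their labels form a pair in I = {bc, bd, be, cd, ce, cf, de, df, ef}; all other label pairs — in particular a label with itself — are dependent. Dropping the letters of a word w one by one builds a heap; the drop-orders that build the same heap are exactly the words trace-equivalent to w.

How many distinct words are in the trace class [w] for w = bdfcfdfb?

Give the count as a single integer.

168

0(b) covers ∅
1(d) covers ∅
2(f) covers 0:b
3(c) covers ∅
4(f) covers 2:f
5(d) covers 1:d
6(f) covers 4:f
7(b) covers 6:f
floor of heap: 0:b, 1:d, 3:c
completions by unplaced set U, small U first (add the entries for U minus each lowest piece of U):
  |U|=1: {3}:1  {5}:1  {7}:1
  |U|=2: {1,5}:1  {3,5}:2  {3,7}:2  {5,7}:2  {6,7}:1
  |U|=3: {1,3,5}:3  {1,5,7}:3  {3,5,7}:6  {3,6,7}:3  {4,6,7}:1  {5,6,7}:3
  |U|=4: {1,3,5,7}:12  {1,5,6,7}:6  {2,4,6,7}:1  {3,4,6,7}:4  {3,5,6,7}:12  {4,5,6,7}:4
  |U|=5: {0,2,4,6,7}:1  {1,3,5,6,7}:30  {1,4,5,6,7}:10  {2,3,4,6,7}:5  {2,4,5,6,7}:5  {3,4,5,6,7}:20
  |U|=6: {0,2,3,4,6,7}:6  {0,2,4,5,6,7}:6  {1,2,4,5,6,7}:15  {1,3,4,5,6,7}:60  {2,3,4,5,6,7}:30
  start at 0(b): 105
  start at 1(d): 42
  start at 3(c): 21
sum over floor = 168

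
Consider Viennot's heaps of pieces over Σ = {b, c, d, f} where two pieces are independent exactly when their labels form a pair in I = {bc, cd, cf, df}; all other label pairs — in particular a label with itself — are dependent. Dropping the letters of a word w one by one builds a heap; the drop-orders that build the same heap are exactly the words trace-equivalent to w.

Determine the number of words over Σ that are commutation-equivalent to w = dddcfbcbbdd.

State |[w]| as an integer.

220

piece 0:d — minimal
piece 1:d rests on {0:d}
piece 2:d rests on {1:d}
piece 3:c — minimal
piece 4:f — minimal
piece 5:b rests on {2:d, 4:f}
piece 6:c rests on {3:c}
piece 7:b rests on {5:b}
piece 8:b rests on {7:b}
piece 9:d rests on {8:b}
piece 10:d rests on {9:d}
minimal pieces: {0:d, 3:c, 4:f}
ways to finish when only these pieces remain (= sum over removing one remaining piece with nothing left below it):
  1 left: {6}→1  {10}→1
  2 left: {3,6}→1  {6,10}→2  {9,10}→1
  3 left: {3,6,10}→3  {6,9,10}→3  {8,9,10}→1
  4 left: {3,6,9,10}→6  {6,8,9,10}→4  {7,8,9,10}→1
  5 left: {3,6,8,9,10}→10  {5,7,8,9,10}→1  {6,7,8,9,10}→5
  6 left: {2,5,7,8,9,10}→1  {3,6,7,8,9,10}→15  {4,5,7,8,9,10}→1  {5,6,7,8,9,10}→6
  7 left: {1,2,5,7,8,9,10}→1  {2,4,5,7,8,9,10}→2  {2,5,6,7,8,9,10}→7  {3,5,6,7,8,9,10}→21  {4,5,6,7,8,9,10}→7
  8 left: {0,1,2,5,7,8,9,10}→1  {1,2,4,5,7,8,9,10}→3  {1,2,5,6,7,8,9,10}→8  {2,3,5,6,7,8,9,10}→28  {2,4,5,6,7,8,9,10}→16  {3,4,5,6,7,8,9,10}→28
  9 left: {0,1,2,4,5,7,8,9,10}→4  {0,1,2,5,6,7,8,9,10}→9  {1,2,3,5,6,7,8,9,10}→36  {1,2,4,5,6,7,8,9,10}→27  {2,3,4,5,6,7,8,9,10}→72
  placing 0:d first → 135 extensions
  placing 3:c first → 40 extensions
  placing 4:f first → 45 extensions
total linear extensions = 220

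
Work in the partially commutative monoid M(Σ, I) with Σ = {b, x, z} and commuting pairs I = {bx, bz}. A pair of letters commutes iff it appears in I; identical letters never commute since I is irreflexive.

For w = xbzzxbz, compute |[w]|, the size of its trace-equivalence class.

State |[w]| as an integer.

piece 0:x — minimal
piece 1:b — minimal
piece 2:z rests on {0:x}
piece 3:z rests on {2:z}
piece 4:x rests on {3:z}
piece 5:b rests on {1:b}
piece 6:z rests on {4:x}
minimal pieces: {0:x, 1:b}
ways to finish when only these pieces remain (= sum over removing one remaining piece with nothing left below it):
  1 left: {5}→1  {6}→1
  2 left: {1,5}→1  {4,6}→1  {5,6}→2
  3 left: {1,5,6}→3  {3,4,6}→1  {4,5,6}→3
  4 left: {1,4,5,6}→6  {2,3,4,6}→1  {3,4,5,6}→4
  5 left: {0,2,3,4,6}→1  {1,3,4,5,6}→10  {2,3,4,5,6}→5
  placing 0:x first → 15 extensions
  placing 1:b first → 6 extensions
total linear extensions = 21

21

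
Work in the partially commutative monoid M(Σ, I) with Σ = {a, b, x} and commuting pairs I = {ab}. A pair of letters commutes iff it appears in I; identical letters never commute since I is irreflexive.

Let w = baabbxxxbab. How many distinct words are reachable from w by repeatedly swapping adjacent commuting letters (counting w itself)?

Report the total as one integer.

30

#0=b has no predecessor
#1=a has no predecessor
#2=a depends on [1:a]
#3=b depends on [0:b]
#4=b depends on [3:b]
#5=x depends on [2:a, 4:b]
#6=x depends on [5:x]
#7=x depends on [6:x]
#8=b depends on [7:x]
#9=a depends on [7:x]
#10=b depends on [8:b]
sources: [0:b, 1:a]
N(rest) = Σ N(rest − s) over sources s of rest; N(one piece) = 1:
  size 1 → [9]=1  [10]=1
  size 2 → [8,10]=1  [9,10]=2
  size 3 → [8,9,10]=3
  size 4 → [7,8,9,10]=3
  size 5 → [6,7,8,9,10]=3
  size 6 → [5,6,7,8,9,10]=3
  size 7 → [2,5,6,7,8,9,10]=3  [4,5,6,7,8,9,10]=3
  size 8 → [1,2,5,6,7,8,9,10]=3  [2,4,5,6,7,8,9,10]=6  [3,4,5,6,7,8,9,10]=3
  size 9 → [0,3,4,5,6,7,8,9,10]=3  [1,2,4,5,6,7,8,9,10]=9  [2,3,4,5,6,7,8,9,10]=9
  first=0(b) contributes 18
  first=1(a) contributes 12
|[w]| = 30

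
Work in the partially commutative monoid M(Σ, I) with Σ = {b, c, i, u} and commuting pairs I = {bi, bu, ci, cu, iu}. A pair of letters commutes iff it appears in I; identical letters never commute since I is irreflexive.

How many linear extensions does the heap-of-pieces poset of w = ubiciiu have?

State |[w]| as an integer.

210

0(u) covers ∅
1(b) covers ∅
2(i) covers ∅
3(c) covers 1:b
4(i) covers 2:i
5(i) covers 4:i
6(u) covers 0:u
floor of heap: 0:u, 1:b, 2:i
completions by unplaced set U, small U first (add the entries for U minus each lowest piece of U):
  |U|=1: {3}:1  {5}:1  {6}:1
  |U|=2: {0,6}:1  {1,3}:1  {3,5}:2  {3,6}:2  {4,5}:1  {5,6}:2
  |U|=3: {0,3,6}:3  {0,5,6}:3  {1,3,5}:3  {1,3,6}:3  {2,4,5}:1  {3,4,5}:3  {3,5,6}:6  {4,5,6}:3
  |U|=4: {0,1,3,6}:6  {0,3,5,6}:12  {0,4,5,6}:6  {1,3,4,5}:6  {1,3,5,6}:12  {2,3,4,5}:4  {2,4,5,6}:4  {3,4,5,6}:12
  |U|=5: {0,1,3,5,6}:30  {0,2,4,5,6}:10  {0,3,4,5,6}:30  {1,2,3,4,5}:10  {1,3,4,5,6}:30  {2,3,4,5,6}:20
  start at 0(u): 60
  start at 1(b): 60
  start at 2(i): 90
sum over floor = 210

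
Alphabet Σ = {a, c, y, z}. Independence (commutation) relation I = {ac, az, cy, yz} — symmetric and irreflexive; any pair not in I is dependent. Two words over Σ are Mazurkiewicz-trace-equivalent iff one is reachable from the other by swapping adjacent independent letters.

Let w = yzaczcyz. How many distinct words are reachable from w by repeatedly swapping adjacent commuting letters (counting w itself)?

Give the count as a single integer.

56

0(y) covers ∅
1(z) covers ∅
2(a) covers 0:y
3(c) covers 1:z
4(z) covers 3:c
5(c) covers 4:z
6(y) covers 2:a
7(z) covers 5:c
floor of heap: 0:y, 1:z
completions by unplaced set U, small U first (add the entries for U minus each lowest piece of U):
  |U|=1: {6}:1  {7}:1
  |U|=2: {2,6}:1  {5,7}:1  {6,7}:2
  |U|=3: {0,2,6}:1  {2,6,7}:3  {4,5,7}:1  {5,6,7}:3
  |U|=4: {0,2,6,7}:4  {2,5,6,7}:6  {3,4,5,7}:1  {4,5,6,7}:4
  |U|=5: {0,2,5,6,7}:10  {1,3,4,5,7}:1  {2,4,5,6,7}:10  {3,4,5,6,7}:5
  |U|=6: {0,2,4,5,6,7}:20  {1,3,4,5,6,7}:6  {2,3,4,5,6,7}:15
  start at 0(y): 21
  start at 1(z): 35
sum over floor = 56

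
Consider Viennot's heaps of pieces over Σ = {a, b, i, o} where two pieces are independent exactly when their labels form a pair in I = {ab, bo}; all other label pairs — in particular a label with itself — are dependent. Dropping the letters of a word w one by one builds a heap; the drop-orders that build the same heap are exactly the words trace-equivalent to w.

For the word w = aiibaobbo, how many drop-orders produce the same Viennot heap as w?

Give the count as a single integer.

#0=a has no predecessor
#1=i depends on [0:a]
#2=i depends on [1:i]
#3=b depends on [2:i]
#4=a depends on [2:i]
#5=o depends on [4:a]
#6=b depends on [3:b]
#7=b depends on [6:b]
#8=o depends on [5:o]
sources: [0:a]
N(rest) = Σ N(rest − s) over sources s of rest; N(one piece) = 1:
  size 1 → [7]=1  [8]=1
  size 2 → [5,8]=1  [6,7]=1  [7,8]=2
  size 3 → [3,6,7]=1  [4,5,8]=1  [5,7,8]=3  [6,7,8]=3
  size 4 → [3,6,7,8]=4  [4,5,7,8]=4  [5,6,7,8]=6
  size 5 → [3,5,6,7,8]=10  [4,5,6,7,8]=10
  size 6 → [3,4,5,6,7,8]=20
  size 7 → [2,3,4,5,6,7,8]=20
  first=0(a) contributes 20

20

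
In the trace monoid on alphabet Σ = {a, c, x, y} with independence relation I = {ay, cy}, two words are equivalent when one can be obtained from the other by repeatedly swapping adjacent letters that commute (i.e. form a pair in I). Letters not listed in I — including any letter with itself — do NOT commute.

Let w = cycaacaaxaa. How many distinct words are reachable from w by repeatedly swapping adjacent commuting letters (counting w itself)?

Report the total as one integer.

#0=c has no predecessor
#1=y has no predecessor
#2=c depends on [0:c]
#3=a depends on [2:c]
#4=a depends on [3:a]
#5=c depends on [4:a]
#6=a depends on [5:c]
#7=a depends on [6:a]
#8=x depends on [1:y, 7:a]
#9=a depends on [8:x]
#10=a depends on [9:a]
sources: [0:c, 1:y]
N(rest) = Σ N(rest − s) over sources s of rest; N(one piece) = 1:
  size 1 → [10]=1
  size 2 → [9,10]=1
  size 3 → [8,9,10]=1
  size 4 → [1,8,9,10]=1  [7,8,9,10]=1
  size 5 → [1,7,8,9,10]=2  [6,7,8,9,10]=1
  size 6 → [1,6,7,8,9,10]=3  [5,6,7,8,9,10]=1
  size 7 → [1,5,6,7,8,9,10]=4  [4,5,6,7,8,9,10]=1
  size 8 → [1,4,5,6,7,8,9,10]=5  [3,4,5,6,7,8,9,10]=1
  size 9 → [1,3,4,5,6,7,8,9,10]=6  [2,3,4,5,6,7,8,9,10]=1
  first=0(c) contributes 7
  first=1(y) contributes 1
|[w]| = 8

8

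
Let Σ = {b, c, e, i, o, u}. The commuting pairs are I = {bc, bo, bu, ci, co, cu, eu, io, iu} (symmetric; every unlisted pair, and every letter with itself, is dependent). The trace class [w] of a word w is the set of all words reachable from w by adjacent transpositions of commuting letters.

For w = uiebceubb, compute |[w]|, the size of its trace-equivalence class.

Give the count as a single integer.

piece 0:u — minimal
piece 1:i — minimal
piece 2:e rests on {1:i}
piece 3:b rests on {2:e}
piece 4:c rests on {2:e}
piece 5:e rests on {3:b, 4:c}
piece 6:u rests on {0:u}
piece 7:b rests on {5:e}
piece 8:b rests on {7:b}
minimal pieces: {0:u, 1:i}
ways to finish when only these pieces remain (= sum over removing one remaining piece with nothing left below it):
  1 left: {6}→1  {8}→1
  2 left: {0,6}→1  {6,8}→2  {7,8}→1
  3 left: {0,6,8}→3  {5,7,8}→1  {6,7,8}→3
  4 left: {0,6,7,8}→6  {3,5,7,8}→1  {4,5,7,8}→1  {5,6,7,8}→4
  5 left: {0,5,6,7,8}→10  {3,4,5,7,8}→2  {3,5,6,7,8}→5  {4,5,6,7,8}→5
  6 left: {0,3,5,6,7,8}→15  {0,4,5,6,7,8}→15  {2,3,4,5,7,8}→2  {3,4,5,6,7,8}→12
  7 left: {0,3,4,5,6,7,8}→42  {1,2,3,4,5,7,8}→2  {2,3,4,5,6,7,8}→14
  placing 0:u first → 16 extensions
  placing 1:i first → 56 extensions
total linear extensions = 72

72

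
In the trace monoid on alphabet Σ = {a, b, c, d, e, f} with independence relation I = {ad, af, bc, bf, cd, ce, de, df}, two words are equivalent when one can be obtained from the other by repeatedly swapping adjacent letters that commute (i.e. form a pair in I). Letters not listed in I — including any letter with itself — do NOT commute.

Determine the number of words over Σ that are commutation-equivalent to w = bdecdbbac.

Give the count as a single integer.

21

piece 0:b — minimal
piece 1:d rests on {0:b}
piece 2:e rests on {0:b}
piece 3:c — minimal
piece 4:d rests on {1:d}
piece 5:b rests on {2:e, 4:d}
piece 6:b rests on {5:b}
piece 7:a rests on {3:c, 6:b}
piece 8:c rests on {7:a}
minimal pieces: {0:b, 3:c}
ways to finish when only these pieces remain (= sum over removing one remaining piece with nothing left below it):
  1 left: {8}→1
  2 left: {7,8}→1
  3 left: {3,7,8}→1  {6,7,8}→1
  4 left: {3,6,7,8}→2  {5,6,7,8}→1
  5 left: {2,5,6,7,8}→1  {3,5,6,7,8}→3  {4,5,6,7,8}→1
  6 left: {1,4,5,6,7,8}→1  {2,3,5,6,7,8}→4  {2,4,5,6,7,8}→2  {3,4,5,6,7,8}→4
  7 left: {1,2,4,5,6,7,8}→3  {1,3,4,5,6,7,8}→5  {2,3,4,5,6,7,8}→10
  placing 0:b first → 18 extensions
  placing 3:c first → 3 extensions
total linear extensions = 21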